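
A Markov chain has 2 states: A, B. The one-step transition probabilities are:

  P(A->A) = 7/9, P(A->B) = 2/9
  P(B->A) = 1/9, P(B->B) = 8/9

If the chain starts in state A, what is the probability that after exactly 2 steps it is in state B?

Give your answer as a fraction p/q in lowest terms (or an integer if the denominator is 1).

Answer: 10/27

Derivation:
Computing P^2 by repeated multiplication:
P^1 =
  A: [7/9, 2/9]
  B: [1/9, 8/9]
P^2 =
  A: [17/27, 10/27]
  B: [5/27, 22/27]

(P^2)[A -> B] = 10/27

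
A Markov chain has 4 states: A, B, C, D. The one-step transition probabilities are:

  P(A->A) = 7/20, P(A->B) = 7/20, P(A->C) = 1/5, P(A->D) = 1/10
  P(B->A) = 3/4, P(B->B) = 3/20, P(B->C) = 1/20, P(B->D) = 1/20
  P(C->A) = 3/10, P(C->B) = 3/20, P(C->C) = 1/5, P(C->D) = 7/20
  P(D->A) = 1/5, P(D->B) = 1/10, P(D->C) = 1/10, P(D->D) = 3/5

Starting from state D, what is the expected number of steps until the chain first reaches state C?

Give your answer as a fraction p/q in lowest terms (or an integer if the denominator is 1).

Let h_i = expected steps to first reach C from state i.
Boundary: h_C = 0.
First-step equations for the other states:
  h_A = 1 + 7/20*h_A + 7/20*h_B + 1/5*h_C + 1/10*h_D
  h_B = 1 + 3/4*h_A + 3/20*h_B + 1/20*h_C + 1/20*h_D
  h_D = 1 + 1/5*h_A + 1/10*h_B + 1/10*h_C + 3/5*h_D

Substituting h_C = 0 and rearranging gives the linear system (I - Q) h = 1:
  [13/20, -7/20, -1/10] . (h_A, h_B, h_D) = 1
  [-3/4, 17/20, -1/20] . (h_A, h_B, h_D) = 1
  [-1/5, -1/10, 2/5] . (h_A, h_B, h_D) = 1

Solving yields:
  h_A = 2350/339
  h_B = 2630/339
  h_D = 2680/339

Starting state is D, so the expected hitting time is h_D = 2680/339.

Answer: 2680/339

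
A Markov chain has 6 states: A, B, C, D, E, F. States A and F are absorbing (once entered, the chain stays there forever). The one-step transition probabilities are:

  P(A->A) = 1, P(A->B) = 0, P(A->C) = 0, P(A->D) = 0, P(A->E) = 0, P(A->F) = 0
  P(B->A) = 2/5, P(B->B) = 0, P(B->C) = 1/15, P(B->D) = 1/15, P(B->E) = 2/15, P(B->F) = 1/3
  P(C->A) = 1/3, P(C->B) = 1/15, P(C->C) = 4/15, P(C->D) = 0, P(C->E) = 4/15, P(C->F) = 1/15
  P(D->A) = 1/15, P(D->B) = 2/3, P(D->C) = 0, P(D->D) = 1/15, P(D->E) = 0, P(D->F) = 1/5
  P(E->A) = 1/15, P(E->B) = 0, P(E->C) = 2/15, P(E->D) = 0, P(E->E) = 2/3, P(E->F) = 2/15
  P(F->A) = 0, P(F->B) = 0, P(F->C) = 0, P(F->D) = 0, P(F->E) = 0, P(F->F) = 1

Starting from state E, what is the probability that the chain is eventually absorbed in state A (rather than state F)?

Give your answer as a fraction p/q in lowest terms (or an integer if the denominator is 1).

Answer: 2178/4637

Derivation:
Let a_i = P(absorbed in A | start in state i).
Boundary conditions: a_A = 1, a_F = 0.
For each transient state i, a_i = sum_j P(i->j) * a_j:
  a_B = 2/5*a_A + 0*a_B + 1/15*a_C + 1/15*a_D + 2/15*a_E + 1/3*a_F
  a_C = 1/3*a_A + 1/15*a_B + 4/15*a_C + 0*a_D + 4/15*a_E + 1/15*a_F
  a_D = 1/15*a_A + 2/3*a_B + 0*a_C + 1/15*a_D + 0*a_E + 1/5*a_F
  a_E = 1/15*a_A + 0*a_B + 2/15*a_C + 0*a_D + 2/3*a_E + 2/15*a_F

Substituting a_A = 1 and a_F = 0, rearrange to (I - Q) a = r where r[i] = P(i -> A):
  [1, -1/15, -1/15, -2/15] . (a_B, a_C, a_D, a_E) = 2/5
  [-1/15, 11/15, 0, -4/15] . (a_B, a_C, a_D, a_E) = 1/3
  [-2/3, 0, 14/15, 0] . (a_B, a_C, a_D, a_E) = 1/15
  [0, -2/15, 0, 1/3] . (a_B, a_C, a_D, a_E) = 1/15

Solving yields:
  a_B = 4989/9274
  a_C = 6253/9274
  a_D = 2113/4637
  a_E = 2178/4637

Starting state is E, so the absorption probability is a_E = 2178/4637.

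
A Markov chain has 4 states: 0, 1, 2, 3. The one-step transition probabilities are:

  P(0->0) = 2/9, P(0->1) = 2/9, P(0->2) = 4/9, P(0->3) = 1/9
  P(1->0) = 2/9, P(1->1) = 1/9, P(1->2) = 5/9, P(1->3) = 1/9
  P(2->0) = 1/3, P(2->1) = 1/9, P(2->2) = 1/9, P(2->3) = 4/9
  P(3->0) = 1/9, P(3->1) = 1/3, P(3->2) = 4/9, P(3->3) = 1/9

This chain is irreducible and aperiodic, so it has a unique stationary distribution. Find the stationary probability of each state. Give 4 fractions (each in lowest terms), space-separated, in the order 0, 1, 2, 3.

The stationary distribution satisfies pi = pi * P, i.e.:
  pi_0 = 2/9*pi_0 + 2/9*pi_1 + 1/3*pi_2 + 1/9*pi_3
  pi_1 = 2/9*pi_0 + 1/9*pi_1 + 1/9*pi_2 + 1/3*pi_3
  pi_2 = 4/9*pi_0 + 5/9*pi_1 + 1/9*pi_2 + 4/9*pi_3
  pi_3 = 1/9*pi_0 + 1/9*pi_1 + 4/9*pi_2 + 1/9*pi_3
with normalization: pi_0 + pi_1 + pi_2 + pi_3 = 1.

Using the first 3 balance equations plus normalization, the linear system A*pi = b is:
  [-7/9, 2/9, 1/3, 1/9] . pi = 0
  [2/9, -8/9, 1/9, 1/3] . pi = 0
  [4/9, 5/9, -8/9, 4/9] . pi = 0
  [1, 1, 1, 1] . pi = 1

Solving yields:
  pi_0 = 128/543
  pi_1 = 34/181
  pi_2 = 379/1086
  pi_3 = 247/1086

Verification (pi * P):
  128/543*2/9 + 34/181*2/9 + 379/1086*1/3 + 247/1086*1/9 = 128/543 = pi_0  (ok)
  128/543*2/9 + 34/181*1/9 + 379/1086*1/9 + 247/1086*1/3 = 34/181 = pi_1  (ok)
  128/543*4/9 + 34/181*5/9 + 379/1086*1/9 + 247/1086*4/9 = 379/1086 = pi_2  (ok)
  128/543*1/9 + 34/181*1/9 + 379/1086*4/9 + 247/1086*1/9 = 247/1086 = pi_3  (ok)

Answer: 128/543 34/181 379/1086 247/1086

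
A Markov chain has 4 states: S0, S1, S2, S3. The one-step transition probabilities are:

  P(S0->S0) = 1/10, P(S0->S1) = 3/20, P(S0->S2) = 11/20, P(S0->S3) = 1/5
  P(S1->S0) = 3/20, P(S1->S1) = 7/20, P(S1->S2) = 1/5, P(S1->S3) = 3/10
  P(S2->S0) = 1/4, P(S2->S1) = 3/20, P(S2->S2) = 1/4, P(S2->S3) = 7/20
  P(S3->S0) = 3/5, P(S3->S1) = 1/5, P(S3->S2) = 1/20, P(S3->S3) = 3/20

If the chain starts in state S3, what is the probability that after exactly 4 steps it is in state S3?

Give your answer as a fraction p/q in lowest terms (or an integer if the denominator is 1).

Answer: 39163/160000

Derivation:
Computing P^4 by repeated multiplication:
P^1 =
  S0: [1/10, 3/20, 11/20, 1/5]
  S1: [3/20, 7/20, 1/5, 3/10]
  S2: [1/4, 3/20, 1/4, 7/20]
  S3: [3/5, 1/5, 1/20, 3/20]
P^2 =
  S0: [29/100, 19/100, 93/400, 23/80]
  S1: [119/400, 47/200, 87/400, 1/4]
  S2: [8/25, 79/400, 99/400, 47/200]
  S3: [77/400, 79/400, 39/100, 11/50]
P^3 =
  S0: [461/1600, 1619/8000, 27/100, 479/2000]
  S1: [431/1600, 419/2000, 111/400, 1949/8000]
  S2: [529/2000, 161/800, 2313/8000, 1961/8000]
  S3: [2227/8000, 401/2000, 2031/8000, 1069/4000]
P^4 =
  S0: [43259/160000, 4049/20000, 44547/160000, 19901/80000]
  S1: [21913/80000, 32653/160000, 21729/80000, 40063/160000]
  S2: [44159/160000, 32401/160000, 21621/80000, 20099/80000]
  S3: [45077/160000, 16277/80000, 21603/80000, 39163/160000]

(P^4)[S3 -> S3] = 39163/160000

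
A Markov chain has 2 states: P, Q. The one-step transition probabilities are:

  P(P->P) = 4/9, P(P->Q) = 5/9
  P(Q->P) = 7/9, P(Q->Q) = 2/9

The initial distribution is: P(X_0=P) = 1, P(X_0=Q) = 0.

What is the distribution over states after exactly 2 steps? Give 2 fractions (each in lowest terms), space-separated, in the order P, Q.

Propagating the distribution step by step (d_{t+1} = d_t * P):
d_0 = (P=1, Q=0)
  d_1[P] = 1*4/9 + 0*7/9 = 4/9
  d_1[Q] = 1*5/9 + 0*2/9 = 5/9
d_1 = (P=4/9, Q=5/9)
  d_2[P] = 4/9*4/9 + 5/9*7/9 = 17/27
  d_2[Q] = 4/9*5/9 + 5/9*2/9 = 10/27
d_2 = (P=17/27, Q=10/27)

Answer: 17/27 10/27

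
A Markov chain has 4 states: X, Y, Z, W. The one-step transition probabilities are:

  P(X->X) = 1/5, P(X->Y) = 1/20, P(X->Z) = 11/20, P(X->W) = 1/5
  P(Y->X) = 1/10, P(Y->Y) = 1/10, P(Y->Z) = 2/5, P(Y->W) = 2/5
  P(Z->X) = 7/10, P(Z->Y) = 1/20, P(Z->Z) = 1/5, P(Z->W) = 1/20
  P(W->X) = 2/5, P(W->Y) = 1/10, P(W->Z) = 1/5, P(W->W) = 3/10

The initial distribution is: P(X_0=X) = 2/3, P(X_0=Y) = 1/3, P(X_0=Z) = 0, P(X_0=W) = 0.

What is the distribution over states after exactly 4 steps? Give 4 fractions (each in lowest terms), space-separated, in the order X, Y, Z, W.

Propagating the distribution step by step (d_{t+1} = d_t * P):
d_0 = (X=2/3, Y=1/3, Z=0, W=0)
  d_1[X] = 2/3*1/5 + 1/3*1/10 + 0*7/10 + 0*2/5 = 1/6
  d_1[Y] = 2/3*1/20 + 1/3*1/10 + 0*1/20 + 0*1/10 = 1/15
  d_1[Z] = 2/3*11/20 + 1/3*2/5 + 0*1/5 + 0*1/5 = 1/2
  d_1[W] = 2/3*1/5 + 1/3*2/5 + 0*1/20 + 0*3/10 = 4/15
d_1 = (X=1/6, Y=1/15, Z=1/2, W=4/15)
  d_2[X] = 1/6*1/5 + 1/15*1/10 + 1/2*7/10 + 4/15*2/5 = 149/300
  d_2[Y] = 1/6*1/20 + 1/15*1/10 + 1/2*1/20 + 4/15*1/10 = 1/15
  d_2[Z] = 1/6*11/20 + 1/15*2/5 + 1/2*1/5 + 4/15*1/5 = 163/600
  d_2[W] = 1/6*1/5 + 1/15*2/5 + 1/2*1/20 + 4/15*3/10 = 33/200
d_2 = (X=149/300, Y=1/15, Z=163/600, W=33/200)
  d_3[X] = 149/300*1/5 + 1/15*1/10 + 163/600*7/10 + 33/200*2/5 = 2173/6000
  d_3[Y] = 149/300*1/20 + 1/15*1/10 + 163/600*1/20 + 33/200*1/10 = 739/12000
  d_3[Z] = 149/300*11/20 + 1/15*2/5 + 163/600*1/5 + 33/200*1/5 = 2323/6000
  d_3[W] = 149/300*1/5 + 1/15*2/5 + 163/600*1/20 + 33/200*3/10 = 2269/12000
d_3 = (X=2173/6000, Y=739/12000, Z=2323/6000, W=2269/12000)
  d_4[X] = 2173/6000*1/5 + 739/12000*1/10 + 2323/6000*7/10 + 2269/12000*2/5 = 51029/120000
  d_4[Y] = 2173/6000*1/20 + 739/12000*1/10 + 2323/6000*1/20 + 2269/12000*1/10 = 469/7500
  d_4[Z] = 2173/6000*11/20 + 739/12000*2/5 + 2323/6000*1/5 + 2269/12000*1/5 = 13563/40000
  d_4[W] = 2173/6000*1/5 + 739/12000*2/5 + 2323/6000*1/20 + 2269/12000*3/10 = 3463/20000
d_4 = (X=51029/120000, Y=469/7500, Z=13563/40000, W=3463/20000)

Answer: 51029/120000 469/7500 13563/40000 3463/20000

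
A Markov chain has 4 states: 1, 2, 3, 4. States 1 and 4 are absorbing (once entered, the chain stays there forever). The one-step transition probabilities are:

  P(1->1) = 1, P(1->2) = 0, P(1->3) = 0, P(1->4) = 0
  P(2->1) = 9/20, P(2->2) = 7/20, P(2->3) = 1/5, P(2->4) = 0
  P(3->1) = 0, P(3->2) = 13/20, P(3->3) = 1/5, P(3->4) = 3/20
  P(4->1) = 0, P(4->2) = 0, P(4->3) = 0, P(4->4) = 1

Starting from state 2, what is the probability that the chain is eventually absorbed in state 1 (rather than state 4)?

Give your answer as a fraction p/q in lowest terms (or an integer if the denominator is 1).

Answer: 12/13

Derivation:
Let a_i = P(absorbed in 1 | start in state i).
Boundary conditions: a_1 = 1, a_4 = 0.
For each transient state i, a_i = sum_j P(i->j) * a_j:
  a_2 = 9/20*a_1 + 7/20*a_2 + 1/5*a_3 + 0*a_4
  a_3 = 0*a_1 + 13/20*a_2 + 1/5*a_3 + 3/20*a_4

Substituting a_1 = 1 and a_4 = 0, rearrange to (I - Q) a = r where r[i] = P(i -> 1):
  [13/20, -1/5] . (a_2, a_3) = 9/20
  [-13/20, 4/5] . (a_2, a_3) = 0

Solving yields:
  a_2 = 12/13
  a_3 = 3/4

Starting state is 2, so the absorption probability is a_2 = 12/13.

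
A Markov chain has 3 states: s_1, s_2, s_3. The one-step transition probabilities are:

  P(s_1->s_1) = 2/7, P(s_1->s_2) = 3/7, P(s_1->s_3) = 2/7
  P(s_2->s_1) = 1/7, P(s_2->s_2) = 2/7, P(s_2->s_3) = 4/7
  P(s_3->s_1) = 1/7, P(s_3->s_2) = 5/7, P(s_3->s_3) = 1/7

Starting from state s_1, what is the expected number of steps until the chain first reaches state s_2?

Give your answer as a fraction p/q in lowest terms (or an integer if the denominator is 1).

Let h_i = expected steps to first reach s_2 from state i.
Boundary: h_s_2 = 0.
First-step equations for the other states:
  h_s_1 = 1 + 2/7*h_s_1 + 3/7*h_s_2 + 2/7*h_s_3
  h_s_3 = 1 + 1/7*h_s_1 + 5/7*h_s_2 + 1/7*h_s_3

Substituting h_s_2 = 0 and rearranging gives the linear system (I - Q) h = 1:
  [5/7, -2/7] . (h_s_1, h_s_3) = 1
  [-1/7, 6/7] . (h_s_1, h_s_3) = 1

Solving yields:
  h_s_1 = 2
  h_s_3 = 3/2

Starting state is s_1, so the expected hitting time is h_s_1 = 2.

Answer: 2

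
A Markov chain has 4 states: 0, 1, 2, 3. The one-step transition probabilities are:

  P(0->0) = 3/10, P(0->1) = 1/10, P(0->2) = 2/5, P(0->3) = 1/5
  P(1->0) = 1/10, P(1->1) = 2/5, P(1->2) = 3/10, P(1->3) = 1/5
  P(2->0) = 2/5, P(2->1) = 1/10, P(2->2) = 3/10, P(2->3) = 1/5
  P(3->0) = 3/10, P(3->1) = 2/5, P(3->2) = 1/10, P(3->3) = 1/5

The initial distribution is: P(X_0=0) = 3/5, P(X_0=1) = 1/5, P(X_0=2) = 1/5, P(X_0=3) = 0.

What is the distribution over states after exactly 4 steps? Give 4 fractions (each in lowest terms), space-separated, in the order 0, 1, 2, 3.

Propagating the distribution step by step (d_{t+1} = d_t * P):
d_0 = (0=3/5, 1=1/5, 2=1/5, 3=0)
  d_1[0] = 3/5*3/10 + 1/5*1/10 + 1/5*2/5 + 0*3/10 = 7/25
  d_1[1] = 3/5*1/10 + 1/5*2/5 + 1/5*1/10 + 0*2/5 = 4/25
  d_1[2] = 3/5*2/5 + 1/5*3/10 + 1/5*3/10 + 0*1/10 = 9/25
  d_1[3] = 3/5*1/5 + 1/5*1/5 + 1/5*1/5 + 0*1/5 = 1/5
d_1 = (0=7/25, 1=4/25, 2=9/25, 3=1/5)
  d_2[0] = 7/25*3/10 + 4/25*1/10 + 9/25*2/5 + 1/5*3/10 = 38/125
  d_2[1] = 7/25*1/10 + 4/25*2/5 + 9/25*1/10 + 1/5*2/5 = 26/125
  d_2[2] = 7/25*2/5 + 4/25*3/10 + 9/25*3/10 + 1/5*1/10 = 36/125
  d_2[3] = 7/25*1/5 + 4/25*1/5 + 9/25*1/5 + 1/5*1/5 = 1/5
d_2 = (0=38/125, 1=26/125, 2=36/125, 3=1/5)
  d_3[0] = 38/125*3/10 + 26/125*1/10 + 36/125*2/5 + 1/5*3/10 = 359/1250
  d_3[1] = 38/125*1/10 + 26/125*2/5 + 36/125*1/10 + 1/5*2/5 = 139/625
  d_3[2] = 38/125*2/5 + 26/125*3/10 + 36/125*3/10 + 1/5*1/10 = 363/1250
  d_3[3] = 38/125*1/5 + 26/125*1/5 + 36/125*1/5 + 1/5*1/5 = 1/5
d_3 = (0=359/1250, 1=139/625, 2=363/1250, 3=1/5)
  d_4[0] = 359/1250*3/10 + 139/625*1/10 + 363/1250*2/5 + 1/5*3/10 = 3557/12500
  d_4[1] = 359/1250*1/10 + 139/625*2/5 + 363/1250*1/10 + 1/5*2/5 = 1417/6250
  d_4[2] = 359/1250*2/5 + 139/625*3/10 + 363/1250*3/10 + 1/5*1/10 = 3609/12500
  d_4[3] = 359/1250*1/5 + 139/625*1/5 + 363/1250*1/5 + 1/5*1/5 = 1/5
d_4 = (0=3557/12500, 1=1417/6250, 2=3609/12500, 3=1/5)

Answer: 3557/12500 1417/6250 3609/12500 1/5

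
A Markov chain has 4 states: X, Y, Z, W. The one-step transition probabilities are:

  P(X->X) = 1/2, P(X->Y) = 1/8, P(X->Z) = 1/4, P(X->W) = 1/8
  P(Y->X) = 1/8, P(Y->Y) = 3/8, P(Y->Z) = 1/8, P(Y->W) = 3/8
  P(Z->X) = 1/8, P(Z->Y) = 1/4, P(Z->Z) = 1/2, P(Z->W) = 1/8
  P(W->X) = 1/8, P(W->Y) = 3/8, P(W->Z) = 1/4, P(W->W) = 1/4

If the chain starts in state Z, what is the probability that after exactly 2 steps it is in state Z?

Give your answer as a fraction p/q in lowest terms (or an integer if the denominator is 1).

Answer: 11/32

Derivation:
Computing P^2 by repeated multiplication:
P^1 =
  X: [1/2, 1/8, 1/4, 1/8]
  Y: [1/8, 3/8, 1/8, 3/8]
  Z: [1/8, 1/4, 1/2, 1/8]
  W: [1/8, 3/8, 1/4, 1/4]
P^2 =
  X: [5/16, 7/32, 19/64, 11/64]
  Y: [11/64, 21/64, 15/64, 17/64]
  Z: [11/64, 9/32, 11/32, 13/64]
  W: [11/64, 5/16, 17/64, 1/4]

(P^2)[Z -> Z] = 11/32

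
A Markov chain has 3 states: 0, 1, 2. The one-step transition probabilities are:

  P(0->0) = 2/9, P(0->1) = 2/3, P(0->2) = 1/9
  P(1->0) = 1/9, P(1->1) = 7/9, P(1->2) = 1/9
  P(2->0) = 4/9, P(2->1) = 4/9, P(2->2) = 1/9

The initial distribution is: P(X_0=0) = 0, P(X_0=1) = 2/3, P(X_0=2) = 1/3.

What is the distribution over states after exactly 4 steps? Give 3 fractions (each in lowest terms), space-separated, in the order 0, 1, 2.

Answer: 1094/6561 4738/6561 1/9

Derivation:
Propagating the distribution step by step (d_{t+1} = d_t * P):
d_0 = (0=0, 1=2/3, 2=1/3)
  d_1[0] = 0*2/9 + 2/3*1/9 + 1/3*4/9 = 2/9
  d_1[1] = 0*2/3 + 2/3*7/9 + 1/3*4/9 = 2/3
  d_1[2] = 0*1/9 + 2/3*1/9 + 1/3*1/9 = 1/9
d_1 = (0=2/9, 1=2/3, 2=1/9)
  d_2[0] = 2/9*2/9 + 2/3*1/9 + 1/9*4/9 = 14/81
  d_2[1] = 2/9*2/3 + 2/3*7/9 + 1/9*4/9 = 58/81
  d_2[2] = 2/9*1/9 + 2/3*1/9 + 1/9*1/9 = 1/9
d_2 = (0=14/81, 1=58/81, 2=1/9)
  d_3[0] = 14/81*2/9 + 58/81*1/9 + 1/9*4/9 = 122/729
  d_3[1] = 14/81*2/3 + 58/81*7/9 + 1/9*4/9 = 526/729
  d_3[2] = 14/81*1/9 + 58/81*1/9 + 1/9*1/9 = 1/9
d_3 = (0=122/729, 1=526/729, 2=1/9)
  d_4[0] = 122/729*2/9 + 526/729*1/9 + 1/9*4/9 = 1094/6561
  d_4[1] = 122/729*2/3 + 526/729*7/9 + 1/9*4/9 = 4738/6561
  d_4[2] = 122/729*1/9 + 526/729*1/9 + 1/9*1/9 = 1/9
d_4 = (0=1094/6561, 1=4738/6561, 2=1/9)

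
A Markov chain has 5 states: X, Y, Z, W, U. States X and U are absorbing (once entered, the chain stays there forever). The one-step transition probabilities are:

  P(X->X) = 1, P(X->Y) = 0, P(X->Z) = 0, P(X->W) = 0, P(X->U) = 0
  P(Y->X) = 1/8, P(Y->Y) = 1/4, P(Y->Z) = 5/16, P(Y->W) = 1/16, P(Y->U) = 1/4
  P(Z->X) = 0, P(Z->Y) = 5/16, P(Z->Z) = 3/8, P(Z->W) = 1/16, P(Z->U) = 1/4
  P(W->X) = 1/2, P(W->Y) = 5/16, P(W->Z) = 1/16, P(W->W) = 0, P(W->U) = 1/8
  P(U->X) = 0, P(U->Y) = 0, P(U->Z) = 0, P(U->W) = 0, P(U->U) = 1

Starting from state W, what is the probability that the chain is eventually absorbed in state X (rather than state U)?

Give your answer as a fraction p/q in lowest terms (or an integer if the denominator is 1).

Answer: 145/238

Derivation:
Let a_i = P(absorbed in X | start in state i).
Boundary conditions: a_X = 1, a_U = 0.
For each transient state i, a_i = sum_j P(i->j) * a_j:
  a_Y = 1/8*a_X + 1/4*a_Y + 5/16*a_Z + 1/16*a_W + 1/4*a_U
  a_Z = 0*a_X + 5/16*a_Y + 3/8*a_Z + 1/16*a_W + 1/4*a_U
  a_W = 1/2*a_X + 5/16*a_Y + 1/16*a_Z + 0*a_W + 1/8*a_U

Substituting a_X = 1 and a_U = 0, rearrange to (I - Q) a = r where r[i] = P(i -> X):
  [3/4, -5/16, -1/16] . (a_Y, a_Z, a_W) = 1/8
  [-5/16, 5/8, -1/16] . (a_Y, a_Z, a_W) = 0
  [-5/16, -1/16, 1] . (a_Y, a_Z, a_W) = 1/2

Solving yields:
  a_Y = 73/238
  a_Z = 3/14
  a_W = 145/238

Starting state is W, so the absorption probability is a_W = 145/238.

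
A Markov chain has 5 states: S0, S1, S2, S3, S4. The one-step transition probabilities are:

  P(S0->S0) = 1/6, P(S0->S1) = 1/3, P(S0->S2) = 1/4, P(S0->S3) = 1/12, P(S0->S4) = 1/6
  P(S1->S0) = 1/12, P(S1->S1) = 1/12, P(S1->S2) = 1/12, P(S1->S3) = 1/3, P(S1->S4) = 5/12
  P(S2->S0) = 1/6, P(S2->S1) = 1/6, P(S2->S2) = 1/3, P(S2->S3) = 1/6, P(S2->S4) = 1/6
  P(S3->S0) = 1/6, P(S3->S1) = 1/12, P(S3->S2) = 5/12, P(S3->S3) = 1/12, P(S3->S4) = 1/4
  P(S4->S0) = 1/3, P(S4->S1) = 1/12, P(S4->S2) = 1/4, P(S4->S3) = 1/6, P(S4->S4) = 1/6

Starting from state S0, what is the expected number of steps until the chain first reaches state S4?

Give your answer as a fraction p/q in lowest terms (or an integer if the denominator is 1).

Answer: 2007/461

Derivation:
Let h_i = expected steps to first reach S4 from state i.
Boundary: h_S4 = 0.
First-step equations for the other states:
  h_S0 = 1 + 1/6*h_S0 + 1/3*h_S1 + 1/4*h_S2 + 1/12*h_S3 + 1/6*h_S4
  h_S1 = 1 + 1/12*h_S0 + 1/12*h_S1 + 1/12*h_S2 + 1/3*h_S3 + 5/12*h_S4
  h_S2 = 1 + 1/6*h_S0 + 1/6*h_S1 + 1/3*h_S2 + 1/6*h_S3 + 1/6*h_S4
  h_S3 = 1 + 1/6*h_S0 + 1/12*h_S1 + 5/12*h_S2 + 1/12*h_S3 + 1/4*h_S4

Substituting h_S4 = 0 and rearranging gives the linear system (I - Q) h = 1:
  [5/6, -1/3, -1/4, -1/12] . (h_S0, h_S1, h_S2, h_S3) = 1
  [-1/12, 11/12, -1/12, -1/3] . (h_S0, h_S1, h_S2, h_S3) = 1
  [-1/6, -1/6, 2/3, -1/6] . (h_S0, h_S1, h_S2, h_S3) = 1
  [-1/6, -1/12, -5/12, 11/12] . (h_S0, h_S1, h_S2, h_S3) = 1

Solving yields:
  h_S0 = 2007/461
  h_S1 = 1586/461
  h_S2 = 2079/461
  h_S3 = 1957/461

Starting state is S0, so the expected hitting time is h_S0 = 2007/461.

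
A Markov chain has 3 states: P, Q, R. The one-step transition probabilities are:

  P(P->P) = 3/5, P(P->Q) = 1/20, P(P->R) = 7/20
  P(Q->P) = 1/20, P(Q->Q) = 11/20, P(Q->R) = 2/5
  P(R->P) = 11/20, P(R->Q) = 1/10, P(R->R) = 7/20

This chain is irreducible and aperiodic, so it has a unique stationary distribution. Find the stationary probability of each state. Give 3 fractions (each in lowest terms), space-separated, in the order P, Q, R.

Answer: 101/199 27/199 71/199

Derivation:
The stationary distribution satisfies pi = pi * P, i.e.:
  pi_P = 3/5*pi_P + 1/20*pi_Q + 11/20*pi_R
  pi_Q = 1/20*pi_P + 11/20*pi_Q + 1/10*pi_R
  pi_R = 7/20*pi_P + 2/5*pi_Q + 7/20*pi_R
with normalization: pi_P + pi_Q + pi_R = 1.

Using the first 2 balance equations plus normalization, the linear system A*pi = b is:
  [-2/5, 1/20, 11/20] . pi = 0
  [1/20, -9/20, 1/10] . pi = 0
  [1, 1, 1] . pi = 1

Solving yields:
  pi_P = 101/199
  pi_Q = 27/199
  pi_R = 71/199

Verification (pi * P):
  101/199*3/5 + 27/199*1/20 + 71/199*11/20 = 101/199 = pi_P  (ok)
  101/199*1/20 + 27/199*11/20 + 71/199*1/10 = 27/199 = pi_Q  (ok)
  101/199*7/20 + 27/199*2/5 + 71/199*7/20 = 71/199 = pi_R  (ok)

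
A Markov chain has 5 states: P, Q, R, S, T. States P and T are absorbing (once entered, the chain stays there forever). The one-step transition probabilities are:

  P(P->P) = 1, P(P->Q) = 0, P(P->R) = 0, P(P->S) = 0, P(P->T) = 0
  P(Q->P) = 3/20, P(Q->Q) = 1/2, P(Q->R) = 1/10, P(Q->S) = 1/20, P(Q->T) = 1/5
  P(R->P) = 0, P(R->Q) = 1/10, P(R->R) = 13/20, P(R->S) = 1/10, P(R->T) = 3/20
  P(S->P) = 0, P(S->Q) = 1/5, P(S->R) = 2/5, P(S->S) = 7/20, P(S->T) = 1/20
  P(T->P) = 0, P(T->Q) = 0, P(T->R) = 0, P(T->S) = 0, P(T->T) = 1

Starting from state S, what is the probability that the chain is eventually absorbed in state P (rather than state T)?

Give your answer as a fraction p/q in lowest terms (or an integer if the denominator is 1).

Answer: 6/29

Derivation:
Let a_i = P(absorbed in P | start in state i).
Boundary conditions: a_P = 1, a_T = 0.
For each transient state i, a_i = sum_j P(i->j) * a_j:
  a_Q = 3/20*a_P + 1/2*a_Q + 1/10*a_R + 1/20*a_S + 1/5*a_T
  a_R = 0*a_P + 1/10*a_Q + 13/20*a_R + 1/10*a_S + 3/20*a_T
  a_S = 0*a_P + 1/5*a_Q + 2/5*a_R + 7/20*a_S + 1/20*a_T

Substituting a_P = 1 and a_T = 0, rearrange to (I - Q) a = r where r[i] = P(i -> P):
  [1/2, -1/10, -1/20] . (a_Q, a_R, a_S) = 3/20
  [-1/10, 7/20, -1/10] . (a_Q, a_R, a_S) = 0
  [-1/5, -2/5, 13/20] . (a_Q, a_R, a_S) = 0

Solving yields:
  a_Q = 225/638
  a_R = 51/319
  a_S = 6/29

Starting state is S, so the absorption probability is a_S = 6/29.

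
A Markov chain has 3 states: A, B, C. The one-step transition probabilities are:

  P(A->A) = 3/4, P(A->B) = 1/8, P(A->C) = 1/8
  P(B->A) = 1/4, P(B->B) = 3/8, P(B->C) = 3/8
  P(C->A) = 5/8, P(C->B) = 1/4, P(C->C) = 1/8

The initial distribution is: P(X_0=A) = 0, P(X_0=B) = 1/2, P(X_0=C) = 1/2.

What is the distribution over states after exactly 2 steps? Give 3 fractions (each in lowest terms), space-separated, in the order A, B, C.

Propagating the distribution step by step (d_{t+1} = d_t * P):
d_0 = (A=0, B=1/2, C=1/2)
  d_1[A] = 0*3/4 + 1/2*1/4 + 1/2*5/8 = 7/16
  d_1[B] = 0*1/8 + 1/2*3/8 + 1/2*1/4 = 5/16
  d_1[C] = 0*1/8 + 1/2*3/8 + 1/2*1/8 = 1/4
d_1 = (A=7/16, B=5/16, C=1/4)
  d_2[A] = 7/16*3/4 + 5/16*1/4 + 1/4*5/8 = 9/16
  d_2[B] = 7/16*1/8 + 5/16*3/8 + 1/4*1/4 = 15/64
  d_2[C] = 7/16*1/8 + 5/16*3/8 + 1/4*1/8 = 13/64
d_2 = (A=9/16, B=15/64, C=13/64)

Answer: 9/16 15/64 13/64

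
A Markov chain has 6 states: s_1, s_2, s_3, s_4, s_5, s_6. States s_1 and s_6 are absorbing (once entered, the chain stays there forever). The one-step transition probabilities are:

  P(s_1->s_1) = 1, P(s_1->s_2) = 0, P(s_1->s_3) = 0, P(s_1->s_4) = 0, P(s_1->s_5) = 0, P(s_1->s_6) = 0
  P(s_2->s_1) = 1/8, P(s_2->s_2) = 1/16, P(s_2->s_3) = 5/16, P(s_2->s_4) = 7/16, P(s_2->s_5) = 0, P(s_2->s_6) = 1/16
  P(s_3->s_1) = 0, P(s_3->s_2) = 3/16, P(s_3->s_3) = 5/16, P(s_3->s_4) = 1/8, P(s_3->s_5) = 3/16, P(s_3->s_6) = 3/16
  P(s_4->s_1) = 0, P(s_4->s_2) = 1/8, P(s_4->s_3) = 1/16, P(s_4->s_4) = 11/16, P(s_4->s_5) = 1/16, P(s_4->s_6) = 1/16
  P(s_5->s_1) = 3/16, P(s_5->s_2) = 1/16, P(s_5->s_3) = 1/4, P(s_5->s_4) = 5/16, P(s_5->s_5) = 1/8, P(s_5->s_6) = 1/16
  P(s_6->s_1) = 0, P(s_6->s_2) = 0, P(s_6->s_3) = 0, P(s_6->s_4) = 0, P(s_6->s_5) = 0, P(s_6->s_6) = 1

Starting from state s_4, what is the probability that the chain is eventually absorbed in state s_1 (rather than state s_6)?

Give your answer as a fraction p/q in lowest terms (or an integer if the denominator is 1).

Let a_i = P(absorbed in s_1 | start in state i).
Boundary conditions: a_s_1 = 1, a_s_6 = 0.
For each transient state i, a_i = sum_j P(i->j) * a_j:
  a_s_2 = 1/8*a_s_1 + 1/16*a_s_2 + 5/16*a_s_3 + 7/16*a_s_4 + 0*a_s_5 + 1/16*a_s_6
  a_s_3 = 0*a_s_1 + 3/16*a_s_2 + 5/16*a_s_3 + 1/8*a_s_4 + 3/16*a_s_5 + 3/16*a_s_6
  a_s_4 = 0*a_s_1 + 1/8*a_s_2 + 1/16*a_s_3 + 11/16*a_s_4 + 1/16*a_s_5 + 1/16*a_s_6
  a_s_5 = 3/16*a_s_1 + 1/16*a_s_2 + 1/4*a_s_3 + 5/16*a_s_4 + 1/8*a_s_5 + 1/16*a_s_6

Substituting a_s_1 = 1 and a_s_6 = 0, rearrange to (I - Q) a = r where r[i] = P(i -> s_1):
  [15/16, -5/16, -7/16, 0] . (a_s_2, a_s_3, a_s_4, a_s_5) = 1/8
  [-3/16, 11/16, -1/8, -3/16] . (a_s_2, a_s_3, a_s_4, a_s_5) = 0
  [-1/8, -1/16, 5/16, -1/16] . (a_s_2, a_s_3, a_s_4, a_s_5) = 0
  [-1/16, -1/4, -5/16, 7/8] . (a_s_2, a_s_3, a_s_4, a_s_5) = 3/16

Solving yields:
  a_s_2 = 1757/5106
  a_s_3 = 649/2553
  a_s_4 = 1379/5106
  a_s_5 = 2083/5106

Starting state is s_4, so the absorption probability is a_s_4 = 1379/5106.

Answer: 1379/5106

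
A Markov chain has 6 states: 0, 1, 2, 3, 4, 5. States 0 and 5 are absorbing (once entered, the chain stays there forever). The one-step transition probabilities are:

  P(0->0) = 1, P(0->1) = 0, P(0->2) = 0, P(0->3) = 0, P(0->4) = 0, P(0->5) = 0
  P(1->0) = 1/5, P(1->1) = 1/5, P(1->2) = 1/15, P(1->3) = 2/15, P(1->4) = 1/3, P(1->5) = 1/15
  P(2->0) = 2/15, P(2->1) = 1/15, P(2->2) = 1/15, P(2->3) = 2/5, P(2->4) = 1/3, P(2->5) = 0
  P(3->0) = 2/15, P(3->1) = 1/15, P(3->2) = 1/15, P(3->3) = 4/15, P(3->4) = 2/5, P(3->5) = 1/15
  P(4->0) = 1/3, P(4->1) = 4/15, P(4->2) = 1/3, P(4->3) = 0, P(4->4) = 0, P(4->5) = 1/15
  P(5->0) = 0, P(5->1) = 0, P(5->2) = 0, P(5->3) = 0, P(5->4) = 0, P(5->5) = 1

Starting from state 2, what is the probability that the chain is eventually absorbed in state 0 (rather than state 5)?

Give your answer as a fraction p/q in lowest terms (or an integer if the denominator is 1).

Let a_i = P(absorbed in 0 | start in state i).
Boundary conditions: a_0 = 1, a_5 = 0.
For each transient state i, a_i = sum_j P(i->j) * a_j:
  a_1 = 1/5*a_0 + 1/5*a_1 + 1/15*a_2 + 2/15*a_3 + 1/3*a_4 + 1/15*a_5
  a_2 = 2/15*a_0 + 1/15*a_1 + 1/15*a_2 + 2/5*a_3 + 1/3*a_4 + 0*a_5
  a_3 = 2/15*a_0 + 1/15*a_1 + 1/15*a_2 + 4/15*a_3 + 2/5*a_4 + 1/15*a_5
  a_4 = 1/3*a_0 + 4/15*a_1 + 1/3*a_2 + 0*a_3 + 0*a_4 + 1/15*a_5

Substituting a_0 = 1 and a_5 = 0, rearrange to (I - Q) a = r where r[i] = P(i -> 0):
  [4/5, -1/15, -2/15, -1/3] . (a_1, a_2, a_3, a_4) = 1/5
  [-1/15, 14/15, -2/5, -1/3] . (a_1, a_2, a_3, a_4) = 2/15
  [-1/15, -1/15, 11/15, -2/5] . (a_1, a_2, a_3, a_4) = 2/15
  [-4/15, -1/3, 0, 1] . (a_1, a_2, a_3, a_4) = 1/3

Solving yields:
  a_1 = 3155/4001
  a_2 = 3294/4001
  a_3 = 3099/4001
  a_4 = 3273/4001

Starting state is 2, so the absorption probability is a_2 = 3294/4001.

Answer: 3294/4001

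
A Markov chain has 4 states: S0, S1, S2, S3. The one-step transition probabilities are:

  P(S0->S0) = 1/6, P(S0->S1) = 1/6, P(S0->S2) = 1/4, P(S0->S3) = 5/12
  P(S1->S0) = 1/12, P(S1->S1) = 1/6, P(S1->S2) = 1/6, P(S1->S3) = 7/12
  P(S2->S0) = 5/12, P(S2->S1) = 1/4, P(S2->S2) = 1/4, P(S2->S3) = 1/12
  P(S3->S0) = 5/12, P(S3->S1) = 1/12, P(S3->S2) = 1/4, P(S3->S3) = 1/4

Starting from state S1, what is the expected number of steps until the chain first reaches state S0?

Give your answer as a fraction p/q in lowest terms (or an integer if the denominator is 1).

Let h_i = expected steps to first reach S0 from state i.
Boundary: h_S0 = 0.
First-step equations for the other states:
  h_S1 = 1 + 1/12*h_S0 + 1/6*h_S1 + 1/6*h_S2 + 7/12*h_S3
  h_S2 = 1 + 5/12*h_S0 + 1/4*h_S1 + 1/4*h_S2 + 1/12*h_S3
  h_S3 = 1 + 5/12*h_S0 + 1/12*h_S1 + 1/4*h_S2 + 1/4*h_S3

Substituting h_S0 = 0 and rearranging gives the linear system (I - Q) h = 1:
  [5/6, -1/6, -7/12] . (h_S1, h_S2, h_S3) = 1
  [-1/4, 3/4, -1/12] . (h_S1, h_S2, h_S3) = 1
  [-1/12, -1/4, 3/4] . (h_S1, h_S2, h_S3) = 1

Solving yields:
  h_S1 = 84/23
  h_S2 = 852/299
  h_S3 = 804/299

Starting state is S1, so the expected hitting time is h_S1 = 84/23.

Answer: 84/23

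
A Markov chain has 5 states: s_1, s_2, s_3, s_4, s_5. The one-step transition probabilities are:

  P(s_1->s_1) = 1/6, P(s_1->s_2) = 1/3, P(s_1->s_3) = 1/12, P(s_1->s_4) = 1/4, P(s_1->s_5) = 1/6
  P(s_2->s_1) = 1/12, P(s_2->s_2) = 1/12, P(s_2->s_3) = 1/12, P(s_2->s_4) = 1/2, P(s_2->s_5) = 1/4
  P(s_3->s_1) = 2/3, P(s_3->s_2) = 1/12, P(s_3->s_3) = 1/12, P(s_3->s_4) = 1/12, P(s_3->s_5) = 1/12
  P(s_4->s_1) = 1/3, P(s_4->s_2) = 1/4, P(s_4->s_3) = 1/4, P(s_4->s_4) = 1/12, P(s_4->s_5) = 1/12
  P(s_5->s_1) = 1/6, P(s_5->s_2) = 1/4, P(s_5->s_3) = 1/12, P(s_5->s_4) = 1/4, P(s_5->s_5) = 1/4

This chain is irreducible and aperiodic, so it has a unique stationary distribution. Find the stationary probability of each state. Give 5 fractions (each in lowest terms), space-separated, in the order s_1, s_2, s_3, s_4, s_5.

The stationary distribution satisfies pi = pi * P, i.e.:
  pi_s_1 = 1/6*pi_s_1 + 1/12*pi_s_2 + 2/3*pi_s_3 + 1/3*pi_s_4 + 1/6*pi_s_5
  pi_s_2 = 1/3*pi_s_1 + 1/12*pi_s_2 + 1/12*pi_s_3 + 1/4*pi_s_4 + 1/4*pi_s_5
  pi_s_3 = 1/12*pi_s_1 + 1/12*pi_s_2 + 1/12*pi_s_3 + 1/4*pi_s_4 + 1/12*pi_s_5
  pi_s_4 = 1/4*pi_s_1 + 1/2*pi_s_2 + 1/12*pi_s_3 + 1/12*pi_s_4 + 1/4*pi_s_5
  pi_s_5 = 1/6*pi_s_1 + 1/4*pi_s_2 + 1/12*pi_s_3 + 1/12*pi_s_4 + 1/4*pi_s_5
with normalization: pi_s_1 + pi_s_2 + pi_s_3 + pi_s_4 + pi_s_5 = 1.

Using the first 4 balance equations plus normalization, the linear system A*pi = b is:
  [-5/6, 1/12, 2/3, 1/3, 1/6] . pi = 0
  [1/3, -11/12, 1/12, 1/4, 1/4] . pi = 0
  [1/12, 1/12, -11/12, 1/4, 1/12] . pi = 0
  [1/4, 1/2, 1/12, -11/12, 1/4] . pi = 0
  [1, 1, 1, 1, 1] . pi = 1

Solving yields:
  pi_s_1 = 1827/7276
  pi_s_2 = 1561/7276
  pi_s_3 = 1801/14552
  pi_s_4 = 1765/7276
  pi_s_5 = 2445/14552

Verification (pi * P):
  1827/7276*1/6 + 1561/7276*1/12 + 1801/14552*2/3 + 1765/7276*1/3 + 2445/14552*1/6 = 1827/7276 = pi_s_1  (ok)
  1827/7276*1/3 + 1561/7276*1/12 + 1801/14552*1/12 + 1765/7276*1/4 + 2445/14552*1/4 = 1561/7276 = pi_s_2  (ok)
  1827/7276*1/12 + 1561/7276*1/12 + 1801/14552*1/12 + 1765/7276*1/4 + 2445/14552*1/12 = 1801/14552 = pi_s_3  (ok)
  1827/7276*1/4 + 1561/7276*1/2 + 1801/14552*1/12 + 1765/7276*1/12 + 2445/14552*1/4 = 1765/7276 = pi_s_4  (ok)
  1827/7276*1/6 + 1561/7276*1/4 + 1801/14552*1/12 + 1765/7276*1/12 + 2445/14552*1/4 = 2445/14552 = pi_s_5  (ok)

Answer: 1827/7276 1561/7276 1801/14552 1765/7276 2445/14552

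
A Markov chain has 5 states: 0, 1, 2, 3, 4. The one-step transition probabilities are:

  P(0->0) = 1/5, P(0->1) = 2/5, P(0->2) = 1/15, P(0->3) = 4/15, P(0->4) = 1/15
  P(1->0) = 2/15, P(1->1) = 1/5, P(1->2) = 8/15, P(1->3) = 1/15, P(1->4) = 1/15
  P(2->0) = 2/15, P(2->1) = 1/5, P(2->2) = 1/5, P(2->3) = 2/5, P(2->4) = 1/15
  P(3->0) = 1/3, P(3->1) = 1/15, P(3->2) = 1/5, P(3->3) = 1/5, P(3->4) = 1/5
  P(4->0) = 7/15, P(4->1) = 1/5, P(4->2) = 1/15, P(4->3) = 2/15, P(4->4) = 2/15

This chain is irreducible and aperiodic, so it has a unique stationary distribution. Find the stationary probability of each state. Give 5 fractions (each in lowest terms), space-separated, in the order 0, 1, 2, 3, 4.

Answer: 627/2749 5927/27490 3129/13745 2475/10996 1139/10996

Derivation:
The stationary distribution satisfies pi = pi * P, i.e.:
  pi_0 = 1/5*pi_0 + 2/15*pi_1 + 2/15*pi_2 + 1/3*pi_3 + 7/15*pi_4
  pi_1 = 2/5*pi_0 + 1/5*pi_1 + 1/5*pi_2 + 1/15*pi_3 + 1/5*pi_4
  pi_2 = 1/15*pi_0 + 8/15*pi_1 + 1/5*pi_2 + 1/5*pi_3 + 1/15*pi_4
  pi_3 = 4/15*pi_0 + 1/15*pi_1 + 2/5*pi_2 + 1/5*pi_3 + 2/15*pi_4
  pi_4 = 1/15*pi_0 + 1/15*pi_1 + 1/15*pi_2 + 1/5*pi_3 + 2/15*pi_4
with normalization: pi_0 + pi_1 + pi_2 + pi_3 + pi_4 = 1.

Using the first 4 balance equations plus normalization, the linear system A*pi = b is:
  [-4/5, 2/15, 2/15, 1/3, 7/15] . pi = 0
  [2/5, -4/5, 1/5, 1/15, 1/5] . pi = 0
  [1/15, 8/15, -4/5, 1/5, 1/15] . pi = 0
  [4/15, 1/15, 2/5, -4/5, 2/15] . pi = 0
  [1, 1, 1, 1, 1] . pi = 1

Solving yields:
  pi_0 = 627/2749
  pi_1 = 5927/27490
  pi_2 = 3129/13745
  pi_3 = 2475/10996
  pi_4 = 1139/10996

Verification (pi * P):
  627/2749*1/5 + 5927/27490*2/15 + 3129/13745*2/15 + 2475/10996*1/3 + 1139/10996*7/15 = 627/2749 = pi_0  (ok)
  627/2749*2/5 + 5927/27490*1/5 + 3129/13745*1/5 + 2475/10996*1/15 + 1139/10996*1/5 = 5927/27490 = pi_1  (ok)
  627/2749*1/15 + 5927/27490*8/15 + 3129/13745*1/5 + 2475/10996*1/5 + 1139/10996*1/15 = 3129/13745 = pi_2  (ok)
  627/2749*4/15 + 5927/27490*1/15 + 3129/13745*2/5 + 2475/10996*1/5 + 1139/10996*2/15 = 2475/10996 = pi_3  (ok)
  627/2749*1/15 + 5927/27490*1/15 + 3129/13745*1/15 + 2475/10996*1/5 + 1139/10996*2/15 = 1139/10996 = pi_4  (ok)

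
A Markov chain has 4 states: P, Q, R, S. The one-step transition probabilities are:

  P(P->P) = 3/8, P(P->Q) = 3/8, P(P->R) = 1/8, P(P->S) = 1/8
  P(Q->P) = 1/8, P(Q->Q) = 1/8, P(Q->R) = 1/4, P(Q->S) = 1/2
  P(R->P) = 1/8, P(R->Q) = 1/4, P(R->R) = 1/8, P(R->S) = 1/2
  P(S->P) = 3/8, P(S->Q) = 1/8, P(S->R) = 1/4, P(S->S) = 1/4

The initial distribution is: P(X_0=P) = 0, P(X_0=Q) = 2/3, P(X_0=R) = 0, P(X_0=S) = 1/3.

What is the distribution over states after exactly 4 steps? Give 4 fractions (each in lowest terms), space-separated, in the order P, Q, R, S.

Propagating the distribution step by step (d_{t+1} = d_t * P):
d_0 = (P=0, Q=2/3, R=0, S=1/3)
  d_1[P] = 0*3/8 + 2/3*1/8 + 0*1/8 + 1/3*3/8 = 5/24
  d_1[Q] = 0*3/8 + 2/3*1/8 + 0*1/4 + 1/3*1/8 = 1/8
  d_1[R] = 0*1/8 + 2/3*1/4 + 0*1/8 + 1/3*1/4 = 1/4
  d_1[S] = 0*1/8 + 2/3*1/2 + 0*1/2 + 1/3*1/4 = 5/12
d_1 = (P=5/24, Q=1/8, R=1/4, S=5/12)
  d_2[P] = 5/24*3/8 + 1/8*1/8 + 1/4*1/8 + 5/12*3/8 = 9/32
  d_2[Q] = 5/24*3/8 + 1/8*1/8 + 1/4*1/4 + 5/12*1/8 = 5/24
  d_2[R] = 5/24*1/8 + 1/8*1/4 + 1/4*1/8 + 5/12*1/4 = 37/192
  d_2[S] = 5/24*1/8 + 1/8*1/2 + 1/4*1/2 + 5/12*1/4 = 61/192
d_2 = (P=9/32, Q=5/24, R=37/192, S=61/192)
  d_3[P] = 9/32*3/8 + 5/24*1/8 + 37/192*1/8 + 61/192*3/8 = 211/768
  d_3[Q] = 9/32*3/8 + 5/24*1/8 + 37/192*1/4 + 61/192*1/8 = 337/1536
  d_3[R] = 9/32*1/8 + 5/24*1/4 + 37/192*1/8 + 61/192*1/4 = 293/1536
  d_3[S] = 9/32*1/8 + 5/24*1/2 + 37/192*1/2 + 61/192*1/4 = 121/384
d_3 = (P=211/768, Q=337/1536, R=293/1536, S=121/384)
  d_4[P] = 211/768*3/8 + 337/1536*1/8 + 293/1536*1/8 + 121/384*3/8 = 279/1024
  d_4[Q] = 211/768*3/8 + 337/1536*1/8 + 293/1536*1/4 + 121/384*1/8 = 891/4096
  d_4[R] = 211/768*1/8 + 337/1536*1/4 + 293/1536*1/8 + 121/384*1/4 = 2357/12288
  d_4[S] = 211/768*1/8 + 337/1536*1/2 + 293/1536*1/2 + 121/384*1/4 = 1955/6144
d_4 = (P=279/1024, Q=891/4096, R=2357/12288, S=1955/6144)

Answer: 279/1024 891/4096 2357/12288 1955/6144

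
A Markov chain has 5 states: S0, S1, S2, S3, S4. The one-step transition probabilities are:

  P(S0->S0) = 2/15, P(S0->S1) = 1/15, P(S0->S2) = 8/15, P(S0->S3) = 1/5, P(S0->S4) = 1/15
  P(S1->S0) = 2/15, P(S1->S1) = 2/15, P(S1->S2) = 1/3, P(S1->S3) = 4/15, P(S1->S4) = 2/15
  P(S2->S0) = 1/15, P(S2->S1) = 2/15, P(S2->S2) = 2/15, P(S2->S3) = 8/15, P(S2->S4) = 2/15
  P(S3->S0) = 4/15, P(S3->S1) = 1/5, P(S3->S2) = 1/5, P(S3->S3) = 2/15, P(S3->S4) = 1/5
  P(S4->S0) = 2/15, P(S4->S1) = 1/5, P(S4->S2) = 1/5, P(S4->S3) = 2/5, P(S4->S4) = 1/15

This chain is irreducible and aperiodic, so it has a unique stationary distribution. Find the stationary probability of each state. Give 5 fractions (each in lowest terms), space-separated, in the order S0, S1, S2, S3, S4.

The stationary distribution satisfies pi = pi * P, i.e.:
  pi_S0 = 2/15*pi_S0 + 2/15*pi_S1 + 1/15*pi_S2 + 4/15*pi_S3 + 2/15*pi_S4
  pi_S1 = 1/15*pi_S0 + 2/15*pi_S1 + 2/15*pi_S2 + 1/5*pi_S3 + 1/5*pi_S4
  pi_S2 = 8/15*pi_S0 + 1/3*pi_S1 + 2/15*pi_S2 + 1/5*pi_S3 + 1/5*pi_S4
  pi_S3 = 1/5*pi_S0 + 4/15*pi_S1 + 8/15*pi_S2 + 2/15*pi_S3 + 2/5*pi_S4
  pi_S4 = 1/15*pi_S0 + 2/15*pi_S1 + 2/15*pi_S2 + 1/5*pi_S3 + 1/15*pi_S4
with normalization: pi_S0 + pi_S1 + pi_S2 + pi_S3 + pi_S4 = 1.

Using the first 4 balance equations plus normalization, the linear system A*pi = b is:
  [-13/15, 2/15, 1/15, 4/15, 2/15] . pi = 0
  [1/15, -13/15, 2/15, 1/5, 1/5] . pi = 0
  [8/15, 1/3, -13/15, 1/5, 1/5] . pi = 0
  [1/5, 4/15, 8/15, -13/15, 2/5] . pi = 0
  [1, 1, 1, 1, 1] . pi = 1

Solving yields:
  pi_S0 = 1191/7607
  pi_S1 = 1156/7607
  pi_S2 = 1943/7607
  pi_S3 = 2297/7607
  pi_S4 = 1020/7607

Verification (pi * P):
  1191/7607*2/15 + 1156/7607*2/15 + 1943/7607*1/15 + 2297/7607*4/15 + 1020/7607*2/15 = 1191/7607 = pi_S0  (ok)
  1191/7607*1/15 + 1156/7607*2/15 + 1943/7607*2/15 + 2297/7607*1/5 + 1020/7607*1/5 = 1156/7607 = pi_S1  (ok)
  1191/7607*8/15 + 1156/7607*1/3 + 1943/7607*2/15 + 2297/7607*1/5 + 1020/7607*1/5 = 1943/7607 = pi_S2  (ok)
  1191/7607*1/5 + 1156/7607*4/15 + 1943/7607*8/15 + 2297/7607*2/15 + 1020/7607*2/5 = 2297/7607 = pi_S3  (ok)
  1191/7607*1/15 + 1156/7607*2/15 + 1943/7607*2/15 + 2297/7607*1/5 + 1020/7607*1/15 = 1020/7607 = pi_S4  (ok)

Answer: 1191/7607 1156/7607 1943/7607 2297/7607 1020/7607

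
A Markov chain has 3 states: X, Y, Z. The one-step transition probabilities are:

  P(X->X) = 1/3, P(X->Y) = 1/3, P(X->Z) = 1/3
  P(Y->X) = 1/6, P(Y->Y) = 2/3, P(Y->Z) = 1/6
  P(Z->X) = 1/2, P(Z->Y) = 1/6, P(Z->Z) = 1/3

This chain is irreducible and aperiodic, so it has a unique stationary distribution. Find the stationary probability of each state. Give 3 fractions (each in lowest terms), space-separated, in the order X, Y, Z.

The stationary distribution satisfies pi = pi * P, i.e.:
  pi_X = 1/3*pi_X + 1/6*pi_Y + 1/2*pi_Z
  pi_Y = 1/3*pi_X + 2/3*pi_Y + 1/6*pi_Z
  pi_Z = 1/3*pi_X + 1/6*pi_Y + 1/3*pi_Z
with normalization: pi_X + pi_Y + pi_Z = 1.

Using the first 2 balance equations plus normalization, the linear system A*pi = b is:
  [-2/3, 1/6, 1/2] . pi = 0
  [1/3, -1/3, 1/6] . pi = 0
  [1, 1, 1] . pi = 1

Solving yields:
  pi_X = 7/23
  pi_Y = 10/23
  pi_Z = 6/23

Verification (pi * P):
  7/23*1/3 + 10/23*1/6 + 6/23*1/2 = 7/23 = pi_X  (ok)
  7/23*1/3 + 10/23*2/3 + 6/23*1/6 = 10/23 = pi_Y  (ok)
  7/23*1/3 + 10/23*1/6 + 6/23*1/3 = 6/23 = pi_Z  (ok)

Answer: 7/23 10/23 6/23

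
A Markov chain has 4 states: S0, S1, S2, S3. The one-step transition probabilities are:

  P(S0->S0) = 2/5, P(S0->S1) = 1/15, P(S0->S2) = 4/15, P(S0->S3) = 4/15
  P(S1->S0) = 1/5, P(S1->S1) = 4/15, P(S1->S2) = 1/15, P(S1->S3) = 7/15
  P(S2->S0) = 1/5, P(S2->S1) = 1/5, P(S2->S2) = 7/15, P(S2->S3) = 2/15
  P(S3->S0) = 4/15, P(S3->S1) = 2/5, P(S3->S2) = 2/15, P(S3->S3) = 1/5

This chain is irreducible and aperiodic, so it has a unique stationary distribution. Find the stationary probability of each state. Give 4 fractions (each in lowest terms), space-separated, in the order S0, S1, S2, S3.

Answer: 293/1077 250/1077 83/359 95/359

Derivation:
The stationary distribution satisfies pi = pi * P, i.e.:
  pi_S0 = 2/5*pi_S0 + 1/5*pi_S1 + 1/5*pi_S2 + 4/15*pi_S3
  pi_S1 = 1/15*pi_S0 + 4/15*pi_S1 + 1/5*pi_S2 + 2/5*pi_S3
  pi_S2 = 4/15*pi_S0 + 1/15*pi_S1 + 7/15*pi_S2 + 2/15*pi_S3
  pi_S3 = 4/15*pi_S0 + 7/15*pi_S1 + 2/15*pi_S2 + 1/5*pi_S3
with normalization: pi_S0 + pi_S1 + pi_S2 + pi_S3 = 1.

Using the first 3 balance equations plus normalization, the linear system A*pi = b is:
  [-3/5, 1/5, 1/5, 4/15] . pi = 0
  [1/15, -11/15, 1/5, 2/5] . pi = 0
  [4/15, 1/15, -8/15, 2/15] . pi = 0
  [1, 1, 1, 1] . pi = 1

Solving yields:
  pi_S0 = 293/1077
  pi_S1 = 250/1077
  pi_S2 = 83/359
  pi_S3 = 95/359

Verification (pi * P):
  293/1077*2/5 + 250/1077*1/5 + 83/359*1/5 + 95/359*4/15 = 293/1077 = pi_S0  (ok)
  293/1077*1/15 + 250/1077*4/15 + 83/359*1/5 + 95/359*2/5 = 250/1077 = pi_S1  (ok)
  293/1077*4/15 + 250/1077*1/15 + 83/359*7/15 + 95/359*2/15 = 83/359 = pi_S2  (ok)
  293/1077*4/15 + 250/1077*7/15 + 83/359*2/15 + 95/359*1/5 = 95/359 = pi_S3  (ok)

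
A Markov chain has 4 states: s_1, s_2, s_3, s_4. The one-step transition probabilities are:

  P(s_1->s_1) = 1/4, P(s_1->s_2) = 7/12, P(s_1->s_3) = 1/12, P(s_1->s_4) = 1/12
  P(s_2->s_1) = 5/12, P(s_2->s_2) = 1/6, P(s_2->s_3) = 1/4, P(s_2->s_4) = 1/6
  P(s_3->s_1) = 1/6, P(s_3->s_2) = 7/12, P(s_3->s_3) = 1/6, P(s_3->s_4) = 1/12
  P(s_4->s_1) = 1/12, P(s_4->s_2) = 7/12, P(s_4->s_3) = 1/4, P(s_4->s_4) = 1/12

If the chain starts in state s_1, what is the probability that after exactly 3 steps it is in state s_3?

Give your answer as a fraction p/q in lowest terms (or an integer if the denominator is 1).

Computing P^3 by repeated multiplication:
P^1 =
  s_1: [1/4, 7/12, 1/12, 1/12]
  s_2: [5/12, 1/6, 1/4, 1/6]
  s_3: [1/6, 7/12, 1/6, 1/12]
  s_4: [1/12, 7/12, 1/4, 1/12]
P^2 =
  s_1: [47/144, 49/144, 29/144, 19/144]
  s_2: [11/48, 37/72, 23/144, 7/72]
  s_3: [23/72, 49/144, 5/24, 19/144]
  s_4: [5/16, 49/144, 31/144, 19/144]
P^3 =
  s_1: [463/1728, 763/1728, 103/576, 193/1728]
  s_2: [529/1728, 319/864, 343/1728, 109/864]
  s_3: [77/288, 763/1728, 155/864, 193/1728]
  s_4: [461/1728, 763/1728, 311/1728, 193/1728]

(P^3)[s_1 -> s_3] = 103/576

Answer: 103/576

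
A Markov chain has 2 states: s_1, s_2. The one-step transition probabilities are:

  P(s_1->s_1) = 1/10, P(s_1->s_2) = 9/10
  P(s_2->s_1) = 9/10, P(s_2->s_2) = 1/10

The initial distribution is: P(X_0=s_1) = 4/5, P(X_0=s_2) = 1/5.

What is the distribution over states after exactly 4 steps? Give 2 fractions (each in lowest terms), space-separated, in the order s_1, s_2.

Answer: 3893/6250 2357/6250

Derivation:
Propagating the distribution step by step (d_{t+1} = d_t * P):
d_0 = (s_1=4/5, s_2=1/5)
  d_1[s_1] = 4/5*1/10 + 1/5*9/10 = 13/50
  d_1[s_2] = 4/5*9/10 + 1/5*1/10 = 37/50
d_1 = (s_1=13/50, s_2=37/50)
  d_2[s_1] = 13/50*1/10 + 37/50*9/10 = 173/250
  d_2[s_2] = 13/50*9/10 + 37/50*1/10 = 77/250
d_2 = (s_1=173/250, s_2=77/250)
  d_3[s_1] = 173/250*1/10 + 77/250*9/10 = 433/1250
  d_3[s_2] = 173/250*9/10 + 77/250*1/10 = 817/1250
d_3 = (s_1=433/1250, s_2=817/1250)
  d_4[s_1] = 433/1250*1/10 + 817/1250*9/10 = 3893/6250
  d_4[s_2] = 433/1250*9/10 + 817/1250*1/10 = 2357/6250
d_4 = (s_1=3893/6250, s_2=2357/6250)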